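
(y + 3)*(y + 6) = y^2 + 9*y + 18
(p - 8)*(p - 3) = p^2 - 11*p + 24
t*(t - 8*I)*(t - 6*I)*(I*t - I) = I*t^4 + 14*t^3 - I*t^3 - 14*t^2 - 48*I*t^2 + 48*I*t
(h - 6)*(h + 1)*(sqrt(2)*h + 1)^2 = 2*h^4 - 10*h^3 + 2*sqrt(2)*h^3 - 10*sqrt(2)*h^2 - 11*h^2 - 12*sqrt(2)*h - 5*h - 6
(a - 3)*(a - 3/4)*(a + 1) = a^3 - 11*a^2/4 - 3*a/2 + 9/4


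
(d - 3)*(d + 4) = d^2 + d - 12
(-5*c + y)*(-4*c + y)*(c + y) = 20*c^3 + 11*c^2*y - 8*c*y^2 + y^3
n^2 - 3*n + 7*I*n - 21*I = (n - 3)*(n + 7*I)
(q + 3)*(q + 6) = q^2 + 9*q + 18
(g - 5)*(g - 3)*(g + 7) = g^3 - g^2 - 41*g + 105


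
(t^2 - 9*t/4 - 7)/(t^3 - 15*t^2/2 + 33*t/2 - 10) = (4*t + 7)/(2*(2*t^2 - 7*t + 5))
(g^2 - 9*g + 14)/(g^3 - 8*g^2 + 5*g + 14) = 1/(g + 1)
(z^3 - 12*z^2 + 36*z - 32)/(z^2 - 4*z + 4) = z - 8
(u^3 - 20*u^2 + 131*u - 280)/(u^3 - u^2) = (u^3 - 20*u^2 + 131*u - 280)/(u^2*(u - 1))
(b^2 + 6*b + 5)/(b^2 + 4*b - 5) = (b + 1)/(b - 1)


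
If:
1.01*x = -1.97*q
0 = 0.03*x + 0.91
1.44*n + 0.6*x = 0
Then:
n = 12.64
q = 15.55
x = -30.33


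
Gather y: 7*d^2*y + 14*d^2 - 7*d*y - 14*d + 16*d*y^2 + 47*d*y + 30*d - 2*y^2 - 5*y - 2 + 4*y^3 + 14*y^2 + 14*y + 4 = 14*d^2 + 16*d + 4*y^3 + y^2*(16*d + 12) + y*(7*d^2 + 40*d + 9) + 2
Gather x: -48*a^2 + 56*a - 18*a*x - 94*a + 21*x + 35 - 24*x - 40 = -48*a^2 - 38*a + x*(-18*a - 3) - 5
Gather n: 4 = 4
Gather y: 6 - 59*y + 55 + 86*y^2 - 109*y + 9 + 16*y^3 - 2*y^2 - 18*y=16*y^3 + 84*y^2 - 186*y + 70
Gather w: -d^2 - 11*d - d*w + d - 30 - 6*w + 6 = -d^2 - 10*d + w*(-d - 6) - 24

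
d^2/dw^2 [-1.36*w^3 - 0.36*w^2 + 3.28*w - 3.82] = -8.16*w - 0.72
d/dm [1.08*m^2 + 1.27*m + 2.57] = 2.16*m + 1.27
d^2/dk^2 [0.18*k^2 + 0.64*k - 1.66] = 0.360000000000000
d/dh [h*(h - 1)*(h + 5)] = 3*h^2 + 8*h - 5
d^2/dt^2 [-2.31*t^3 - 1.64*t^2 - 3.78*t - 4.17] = -13.86*t - 3.28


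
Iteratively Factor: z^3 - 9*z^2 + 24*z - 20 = (z - 5)*(z^2 - 4*z + 4) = (z - 5)*(z - 2)*(z - 2)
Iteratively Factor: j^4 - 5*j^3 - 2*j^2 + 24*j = (j - 4)*(j^3 - j^2 - 6*j) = (j - 4)*(j + 2)*(j^2 - 3*j) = j*(j - 4)*(j + 2)*(j - 3)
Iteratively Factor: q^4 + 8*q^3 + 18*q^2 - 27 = (q + 3)*(q^3 + 5*q^2 + 3*q - 9) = (q + 3)^2*(q^2 + 2*q - 3) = (q - 1)*(q + 3)^2*(q + 3)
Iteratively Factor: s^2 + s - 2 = (s + 2)*(s - 1)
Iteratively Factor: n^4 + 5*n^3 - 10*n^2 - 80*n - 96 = (n + 3)*(n^3 + 2*n^2 - 16*n - 32) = (n + 2)*(n + 3)*(n^2 - 16) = (n - 4)*(n + 2)*(n + 3)*(n + 4)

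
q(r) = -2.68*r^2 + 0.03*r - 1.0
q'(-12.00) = 64.35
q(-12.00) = -387.28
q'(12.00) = -64.29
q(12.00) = -386.56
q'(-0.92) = 4.96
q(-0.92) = -3.30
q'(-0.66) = 3.57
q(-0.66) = -2.19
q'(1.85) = -9.89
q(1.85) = -10.12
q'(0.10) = -0.51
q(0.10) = -1.02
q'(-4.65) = 24.95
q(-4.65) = -59.09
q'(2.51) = -13.42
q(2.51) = -17.81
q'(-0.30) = 1.64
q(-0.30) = -1.25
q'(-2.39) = 12.84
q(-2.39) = -16.38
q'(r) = 0.03 - 5.36*r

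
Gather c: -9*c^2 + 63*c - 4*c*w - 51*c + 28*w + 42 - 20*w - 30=-9*c^2 + c*(12 - 4*w) + 8*w + 12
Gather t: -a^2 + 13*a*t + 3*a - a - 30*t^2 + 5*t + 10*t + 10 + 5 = -a^2 + 2*a - 30*t^2 + t*(13*a + 15) + 15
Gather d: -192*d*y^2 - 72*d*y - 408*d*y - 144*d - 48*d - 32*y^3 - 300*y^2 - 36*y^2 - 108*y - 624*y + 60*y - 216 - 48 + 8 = d*(-192*y^2 - 480*y - 192) - 32*y^3 - 336*y^2 - 672*y - 256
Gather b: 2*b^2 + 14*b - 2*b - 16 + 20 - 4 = 2*b^2 + 12*b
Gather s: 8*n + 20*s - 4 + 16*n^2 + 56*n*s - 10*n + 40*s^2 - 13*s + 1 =16*n^2 - 2*n + 40*s^2 + s*(56*n + 7) - 3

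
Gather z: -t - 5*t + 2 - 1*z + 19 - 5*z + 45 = -6*t - 6*z + 66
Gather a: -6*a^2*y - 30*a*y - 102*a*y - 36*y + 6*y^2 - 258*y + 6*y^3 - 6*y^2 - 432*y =-6*a^2*y - 132*a*y + 6*y^3 - 726*y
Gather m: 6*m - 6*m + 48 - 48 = 0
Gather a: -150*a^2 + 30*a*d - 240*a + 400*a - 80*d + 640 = -150*a^2 + a*(30*d + 160) - 80*d + 640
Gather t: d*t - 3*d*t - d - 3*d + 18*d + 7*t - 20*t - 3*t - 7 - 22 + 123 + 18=14*d + t*(-2*d - 16) + 112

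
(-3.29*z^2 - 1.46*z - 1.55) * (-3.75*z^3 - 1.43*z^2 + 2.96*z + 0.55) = 12.3375*z^5 + 10.1797*z^4 - 1.8381*z^3 - 3.9146*z^2 - 5.391*z - 0.8525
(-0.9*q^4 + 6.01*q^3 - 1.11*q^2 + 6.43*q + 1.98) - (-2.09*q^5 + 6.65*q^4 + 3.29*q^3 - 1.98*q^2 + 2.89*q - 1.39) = 2.09*q^5 - 7.55*q^4 + 2.72*q^3 + 0.87*q^2 + 3.54*q + 3.37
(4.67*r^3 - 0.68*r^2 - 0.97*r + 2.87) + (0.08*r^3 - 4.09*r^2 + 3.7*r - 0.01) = 4.75*r^3 - 4.77*r^2 + 2.73*r + 2.86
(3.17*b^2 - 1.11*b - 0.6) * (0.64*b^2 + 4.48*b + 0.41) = 2.0288*b^4 + 13.4912*b^3 - 4.0571*b^2 - 3.1431*b - 0.246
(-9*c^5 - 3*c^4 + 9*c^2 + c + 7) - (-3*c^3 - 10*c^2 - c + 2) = -9*c^5 - 3*c^4 + 3*c^3 + 19*c^2 + 2*c + 5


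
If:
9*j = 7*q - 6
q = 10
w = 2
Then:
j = 64/9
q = 10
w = 2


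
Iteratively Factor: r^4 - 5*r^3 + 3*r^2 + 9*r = (r - 3)*(r^3 - 2*r^2 - 3*r) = r*(r - 3)*(r^2 - 2*r - 3) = r*(r - 3)*(r + 1)*(r - 3)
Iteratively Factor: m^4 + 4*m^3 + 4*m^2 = (m + 2)*(m^3 + 2*m^2) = (m + 2)^2*(m^2) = m*(m + 2)^2*(m)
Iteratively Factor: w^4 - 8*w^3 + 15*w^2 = (w - 5)*(w^3 - 3*w^2) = w*(w - 5)*(w^2 - 3*w) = w^2*(w - 5)*(w - 3)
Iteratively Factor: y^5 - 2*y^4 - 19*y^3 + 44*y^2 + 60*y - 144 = (y - 3)*(y^4 + y^3 - 16*y^2 - 4*y + 48) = (y - 3)*(y + 4)*(y^3 - 3*y^2 - 4*y + 12) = (y - 3)*(y + 2)*(y + 4)*(y^2 - 5*y + 6) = (y - 3)^2*(y + 2)*(y + 4)*(y - 2)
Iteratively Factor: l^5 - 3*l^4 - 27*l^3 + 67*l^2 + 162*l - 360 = (l + 3)*(l^4 - 6*l^3 - 9*l^2 + 94*l - 120) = (l - 5)*(l + 3)*(l^3 - l^2 - 14*l + 24) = (l - 5)*(l - 2)*(l + 3)*(l^2 + l - 12) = (l - 5)*(l - 2)*(l + 3)*(l + 4)*(l - 3)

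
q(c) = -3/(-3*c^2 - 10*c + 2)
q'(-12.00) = 0.00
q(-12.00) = 0.01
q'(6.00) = -0.00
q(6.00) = 0.02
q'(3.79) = -0.02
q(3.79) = 0.04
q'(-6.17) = 0.03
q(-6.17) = 0.06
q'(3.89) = -0.01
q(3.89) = 0.04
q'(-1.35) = -0.06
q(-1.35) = -0.30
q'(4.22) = -0.01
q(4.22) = 0.03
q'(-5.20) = 0.09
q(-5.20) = 0.11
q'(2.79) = -0.03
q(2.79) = 0.06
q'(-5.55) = 0.06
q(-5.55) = 0.09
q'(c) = -3*(6*c + 10)/(-3*c^2 - 10*c + 2)^2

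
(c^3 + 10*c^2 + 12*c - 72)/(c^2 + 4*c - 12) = c + 6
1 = 1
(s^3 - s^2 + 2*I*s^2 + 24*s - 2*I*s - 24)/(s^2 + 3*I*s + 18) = (s^2 - s*(1 + 4*I) + 4*I)/(s - 3*I)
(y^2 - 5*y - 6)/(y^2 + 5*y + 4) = (y - 6)/(y + 4)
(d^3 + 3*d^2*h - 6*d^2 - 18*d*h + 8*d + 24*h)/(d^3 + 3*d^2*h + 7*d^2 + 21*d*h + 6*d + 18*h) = (d^2 - 6*d + 8)/(d^2 + 7*d + 6)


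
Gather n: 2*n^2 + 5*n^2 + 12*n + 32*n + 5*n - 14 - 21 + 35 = 7*n^2 + 49*n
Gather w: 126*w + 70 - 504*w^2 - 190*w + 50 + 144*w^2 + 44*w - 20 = -360*w^2 - 20*w + 100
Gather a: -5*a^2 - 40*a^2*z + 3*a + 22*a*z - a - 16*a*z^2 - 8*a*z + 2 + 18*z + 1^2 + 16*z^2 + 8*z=a^2*(-40*z - 5) + a*(-16*z^2 + 14*z + 2) + 16*z^2 + 26*z + 3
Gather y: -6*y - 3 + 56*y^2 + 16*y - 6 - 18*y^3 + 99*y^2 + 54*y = -18*y^3 + 155*y^2 + 64*y - 9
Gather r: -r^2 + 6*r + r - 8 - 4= -r^2 + 7*r - 12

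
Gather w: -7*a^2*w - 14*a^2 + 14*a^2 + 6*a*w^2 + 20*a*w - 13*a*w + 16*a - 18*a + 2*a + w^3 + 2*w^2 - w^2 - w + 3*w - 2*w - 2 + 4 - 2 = w^3 + w^2*(6*a + 1) + w*(-7*a^2 + 7*a)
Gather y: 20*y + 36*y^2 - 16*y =36*y^2 + 4*y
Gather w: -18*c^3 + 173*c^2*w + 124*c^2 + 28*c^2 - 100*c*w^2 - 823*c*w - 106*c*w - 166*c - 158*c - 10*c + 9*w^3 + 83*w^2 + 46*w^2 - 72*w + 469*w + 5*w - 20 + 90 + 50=-18*c^3 + 152*c^2 - 334*c + 9*w^3 + w^2*(129 - 100*c) + w*(173*c^2 - 929*c + 402) + 120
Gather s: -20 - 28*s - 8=-28*s - 28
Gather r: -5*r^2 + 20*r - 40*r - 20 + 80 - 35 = -5*r^2 - 20*r + 25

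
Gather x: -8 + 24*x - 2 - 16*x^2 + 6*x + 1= -16*x^2 + 30*x - 9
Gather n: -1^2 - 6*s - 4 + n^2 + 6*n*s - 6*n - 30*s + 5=n^2 + n*(6*s - 6) - 36*s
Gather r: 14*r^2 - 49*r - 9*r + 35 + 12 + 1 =14*r^2 - 58*r + 48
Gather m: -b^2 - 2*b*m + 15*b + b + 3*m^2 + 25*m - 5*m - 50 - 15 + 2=-b^2 + 16*b + 3*m^2 + m*(20 - 2*b) - 63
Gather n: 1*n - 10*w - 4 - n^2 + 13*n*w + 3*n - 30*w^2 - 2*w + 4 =-n^2 + n*(13*w + 4) - 30*w^2 - 12*w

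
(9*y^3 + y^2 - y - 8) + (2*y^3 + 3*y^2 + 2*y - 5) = 11*y^3 + 4*y^2 + y - 13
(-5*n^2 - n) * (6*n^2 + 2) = -30*n^4 - 6*n^3 - 10*n^2 - 2*n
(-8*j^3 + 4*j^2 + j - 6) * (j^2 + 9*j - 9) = -8*j^5 - 68*j^4 + 109*j^3 - 33*j^2 - 63*j + 54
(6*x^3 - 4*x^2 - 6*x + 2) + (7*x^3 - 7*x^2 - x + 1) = 13*x^3 - 11*x^2 - 7*x + 3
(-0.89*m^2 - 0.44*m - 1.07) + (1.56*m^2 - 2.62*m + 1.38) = 0.67*m^2 - 3.06*m + 0.31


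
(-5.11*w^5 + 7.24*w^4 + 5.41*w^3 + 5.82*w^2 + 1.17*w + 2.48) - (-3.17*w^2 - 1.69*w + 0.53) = -5.11*w^5 + 7.24*w^4 + 5.41*w^3 + 8.99*w^2 + 2.86*w + 1.95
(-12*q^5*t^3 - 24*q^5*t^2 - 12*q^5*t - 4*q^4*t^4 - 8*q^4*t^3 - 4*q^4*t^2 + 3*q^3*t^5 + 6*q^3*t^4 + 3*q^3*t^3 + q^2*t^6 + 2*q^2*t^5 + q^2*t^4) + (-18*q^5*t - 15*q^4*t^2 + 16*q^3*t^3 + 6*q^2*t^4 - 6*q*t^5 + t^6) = -12*q^5*t^3 - 24*q^5*t^2 - 30*q^5*t - 4*q^4*t^4 - 8*q^4*t^3 - 19*q^4*t^2 + 3*q^3*t^5 + 6*q^3*t^4 + 19*q^3*t^3 + q^2*t^6 + 2*q^2*t^5 + 7*q^2*t^4 - 6*q*t^5 + t^6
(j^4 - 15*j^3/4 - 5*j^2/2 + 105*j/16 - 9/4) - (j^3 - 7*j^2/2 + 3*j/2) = j^4 - 19*j^3/4 + j^2 + 81*j/16 - 9/4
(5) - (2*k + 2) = 3 - 2*k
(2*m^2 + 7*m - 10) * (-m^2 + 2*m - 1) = -2*m^4 - 3*m^3 + 22*m^2 - 27*m + 10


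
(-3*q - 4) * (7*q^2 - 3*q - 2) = -21*q^3 - 19*q^2 + 18*q + 8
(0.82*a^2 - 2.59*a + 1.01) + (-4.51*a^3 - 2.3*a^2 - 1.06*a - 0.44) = -4.51*a^3 - 1.48*a^2 - 3.65*a + 0.57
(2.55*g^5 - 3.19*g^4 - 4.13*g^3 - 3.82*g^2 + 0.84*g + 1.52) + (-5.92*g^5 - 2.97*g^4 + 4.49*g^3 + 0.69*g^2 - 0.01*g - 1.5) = -3.37*g^5 - 6.16*g^4 + 0.36*g^3 - 3.13*g^2 + 0.83*g + 0.02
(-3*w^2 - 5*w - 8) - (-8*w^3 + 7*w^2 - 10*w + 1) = 8*w^3 - 10*w^2 + 5*w - 9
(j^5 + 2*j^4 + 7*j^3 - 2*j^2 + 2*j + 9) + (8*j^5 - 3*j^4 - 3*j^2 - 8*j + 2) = 9*j^5 - j^4 + 7*j^3 - 5*j^2 - 6*j + 11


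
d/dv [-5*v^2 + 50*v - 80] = 50 - 10*v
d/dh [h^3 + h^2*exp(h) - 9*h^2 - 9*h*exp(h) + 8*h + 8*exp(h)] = h^2*exp(h) + 3*h^2 - 7*h*exp(h) - 18*h - exp(h) + 8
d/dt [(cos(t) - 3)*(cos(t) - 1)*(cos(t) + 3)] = (-3*cos(t)^2 + 2*cos(t) + 9)*sin(t)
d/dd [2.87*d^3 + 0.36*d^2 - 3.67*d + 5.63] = 8.61*d^2 + 0.72*d - 3.67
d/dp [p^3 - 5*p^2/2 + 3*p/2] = 3*p^2 - 5*p + 3/2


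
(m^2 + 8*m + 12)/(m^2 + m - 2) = (m + 6)/(m - 1)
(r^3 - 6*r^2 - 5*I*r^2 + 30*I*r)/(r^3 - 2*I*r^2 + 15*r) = (r - 6)/(r + 3*I)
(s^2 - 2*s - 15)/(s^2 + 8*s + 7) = (s^2 - 2*s - 15)/(s^2 + 8*s + 7)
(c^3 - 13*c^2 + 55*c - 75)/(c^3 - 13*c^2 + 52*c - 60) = (c^2 - 8*c + 15)/(c^2 - 8*c + 12)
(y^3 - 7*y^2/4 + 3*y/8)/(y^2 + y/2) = (8*y^2 - 14*y + 3)/(4*(2*y + 1))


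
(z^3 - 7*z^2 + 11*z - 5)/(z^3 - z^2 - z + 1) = (z - 5)/(z + 1)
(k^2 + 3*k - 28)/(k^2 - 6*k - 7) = (-k^2 - 3*k + 28)/(-k^2 + 6*k + 7)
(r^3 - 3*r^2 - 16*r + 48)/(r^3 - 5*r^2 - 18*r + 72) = (r - 4)/(r - 6)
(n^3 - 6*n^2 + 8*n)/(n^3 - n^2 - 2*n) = (n - 4)/(n + 1)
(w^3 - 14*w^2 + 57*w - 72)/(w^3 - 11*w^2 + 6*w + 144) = (w^2 - 6*w + 9)/(w^2 - 3*w - 18)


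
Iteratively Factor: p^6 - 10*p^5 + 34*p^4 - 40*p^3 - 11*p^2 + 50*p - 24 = (p + 1)*(p^5 - 11*p^4 + 45*p^3 - 85*p^2 + 74*p - 24) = (p - 4)*(p + 1)*(p^4 - 7*p^3 + 17*p^2 - 17*p + 6) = (p - 4)*(p - 1)*(p + 1)*(p^3 - 6*p^2 + 11*p - 6) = (p - 4)*(p - 3)*(p - 1)*(p + 1)*(p^2 - 3*p + 2) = (p - 4)*(p - 3)*(p - 1)^2*(p + 1)*(p - 2)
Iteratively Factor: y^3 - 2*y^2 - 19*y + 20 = (y + 4)*(y^2 - 6*y + 5) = (y - 5)*(y + 4)*(y - 1)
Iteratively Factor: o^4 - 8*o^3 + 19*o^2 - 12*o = (o - 4)*(o^3 - 4*o^2 + 3*o) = (o - 4)*(o - 1)*(o^2 - 3*o) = o*(o - 4)*(o - 1)*(o - 3)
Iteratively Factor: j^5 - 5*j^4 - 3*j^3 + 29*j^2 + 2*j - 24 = (j - 3)*(j^4 - 2*j^3 - 9*j^2 + 2*j + 8) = (j - 3)*(j - 1)*(j^3 - j^2 - 10*j - 8) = (j - 3)*(j - 1)*(j + 2)*(j^2 - 3*j - 4) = (j - 3)*(j - 1)*(j + 1)*(j + 2)*(j - 4)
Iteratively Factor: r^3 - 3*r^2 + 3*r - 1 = (r - 1)*(r^2 - 2*r + 1) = (r - 1)^2*(r - 1)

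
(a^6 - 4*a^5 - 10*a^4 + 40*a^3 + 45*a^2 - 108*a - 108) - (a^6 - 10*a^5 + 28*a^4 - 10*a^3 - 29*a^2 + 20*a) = 6*a^5 - 38*a^4 + 50*a^3 + 74*a^2 - 128*a - 108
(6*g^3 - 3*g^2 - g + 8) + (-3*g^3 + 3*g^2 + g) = 3*g^3 + 8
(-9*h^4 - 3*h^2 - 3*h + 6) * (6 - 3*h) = 27*h^5 - 54*h^4 + 9*h^3 - 9*h^2 - 36*h + 36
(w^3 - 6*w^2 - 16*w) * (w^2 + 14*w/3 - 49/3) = w^5 - 4*w^4/3 - 181*w^3/3 + 70*w^2/3 + 784*w/3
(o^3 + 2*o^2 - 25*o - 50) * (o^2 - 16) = o^5 + 2*o^4 - 41*o^3 - 82*o^2 + 400*o + 800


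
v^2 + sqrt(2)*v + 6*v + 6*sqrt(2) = (v + 6)*(v + sqrt(2))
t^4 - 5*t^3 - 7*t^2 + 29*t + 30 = (t - 5)*(t - 3)*(t + 1)*(t + 2)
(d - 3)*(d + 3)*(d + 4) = d^3 + 4*d^2 - 9*d - 36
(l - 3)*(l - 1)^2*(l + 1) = l^4 - 4*l^3 + 2*l^2 + 4*l - 3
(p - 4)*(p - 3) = p^2 - 7*p + 12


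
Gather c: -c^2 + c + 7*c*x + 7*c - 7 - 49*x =-c^2 + c*(7*x + 8) - 49*x - 7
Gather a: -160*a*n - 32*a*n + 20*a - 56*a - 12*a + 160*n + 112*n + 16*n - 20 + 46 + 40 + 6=a*(-192*n - 48) + 288*n + 72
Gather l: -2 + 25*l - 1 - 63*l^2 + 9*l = -63*l^2 + 34*l - 3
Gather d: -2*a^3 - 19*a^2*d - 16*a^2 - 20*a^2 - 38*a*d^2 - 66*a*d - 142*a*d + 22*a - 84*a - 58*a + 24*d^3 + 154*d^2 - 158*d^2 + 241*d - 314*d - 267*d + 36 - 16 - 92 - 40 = -2*a^3 - 36*a^2 - 120*a + 24*d^3 + d^2*(-38*a - 4) + d*(-19*a^2 - 208*a - 340) - 112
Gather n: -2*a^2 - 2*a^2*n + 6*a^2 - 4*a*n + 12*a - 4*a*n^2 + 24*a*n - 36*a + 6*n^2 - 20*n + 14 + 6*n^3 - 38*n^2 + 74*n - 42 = 4*a^2 - 24*a + 6*n^3 + n^2*(-4*a - 32) + n*(-2*a^2 + 20*a + 54) - 28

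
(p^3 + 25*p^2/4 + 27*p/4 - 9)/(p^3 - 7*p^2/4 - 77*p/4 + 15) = (p + 3)/(p - 5)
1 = 1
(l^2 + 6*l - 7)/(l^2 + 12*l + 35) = (l - 1)/(l + 5)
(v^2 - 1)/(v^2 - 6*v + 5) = (v + 1)/(v - 5)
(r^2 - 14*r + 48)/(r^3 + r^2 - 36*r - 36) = (r - 8)/(r^2 + 7*r + 6)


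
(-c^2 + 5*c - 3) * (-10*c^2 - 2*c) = 10*c^4 - 48*c^3 + 20*c^2 + 6*c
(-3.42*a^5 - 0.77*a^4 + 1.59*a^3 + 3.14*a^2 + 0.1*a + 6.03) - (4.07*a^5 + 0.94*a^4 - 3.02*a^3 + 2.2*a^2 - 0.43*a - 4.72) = -7.49*a^5 - 1.71*a^4 + 4.61*a^3 + 0.94*a^2 + 0.53*a + 10.75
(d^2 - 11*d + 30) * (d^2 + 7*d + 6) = d^4 - 4*d^3 - 41*d^2 + 144*d + 180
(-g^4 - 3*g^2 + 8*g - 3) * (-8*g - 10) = 8*g^5 + 10*g^4 + 24*g^3 - 34*g^2 - 56*g + 30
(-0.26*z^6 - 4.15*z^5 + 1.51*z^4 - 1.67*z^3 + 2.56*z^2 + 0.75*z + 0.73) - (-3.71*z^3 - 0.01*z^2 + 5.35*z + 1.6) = -0.26*z^6 - 4.15*z^5 + 1.51*z^4 + 2.04*z^3 + 2.57*z^2 - 4.6*z - 0.87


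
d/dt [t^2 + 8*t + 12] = 2*t + 8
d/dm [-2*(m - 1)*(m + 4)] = -4*m - 6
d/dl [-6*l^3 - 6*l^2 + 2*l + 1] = -18*l^2 - 12*l + 2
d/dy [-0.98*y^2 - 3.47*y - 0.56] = -1.96*y - 3.47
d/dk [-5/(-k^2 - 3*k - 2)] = 5*(-2*k - 3)/(k^2 + 3*k + 2)^2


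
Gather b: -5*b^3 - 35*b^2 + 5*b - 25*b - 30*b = -5*b^3 - 35*b^2 - 50*b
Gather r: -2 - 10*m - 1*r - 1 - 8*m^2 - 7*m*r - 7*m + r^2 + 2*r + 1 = -8*m^2 - 17*m + r^2 + r*(1 - 7*m) - 2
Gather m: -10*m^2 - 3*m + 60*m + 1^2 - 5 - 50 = -10*m^2 + 57*m - 54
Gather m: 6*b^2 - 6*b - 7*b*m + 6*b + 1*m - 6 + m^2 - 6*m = 6*b^2 + m^2 + m*(-7*b - 5) - 6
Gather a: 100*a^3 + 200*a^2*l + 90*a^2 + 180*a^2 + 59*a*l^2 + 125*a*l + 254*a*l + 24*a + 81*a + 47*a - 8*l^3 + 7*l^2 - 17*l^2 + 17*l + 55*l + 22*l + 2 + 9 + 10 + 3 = 100*a^3 + a^2*(200*l + 270) + a*(59*l^2 + 379*l + 152) - 8*l^3 - 10*l^2 + 94*l + 24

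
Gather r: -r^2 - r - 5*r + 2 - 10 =-r^2 - 6*r - 8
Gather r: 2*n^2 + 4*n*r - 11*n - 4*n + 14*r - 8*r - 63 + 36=2*n^2 - 15*n + r*(4*n + 6) - 27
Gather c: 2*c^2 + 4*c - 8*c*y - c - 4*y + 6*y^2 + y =2*c^2 + c*(3 - 8*y) + 6*y^2 - 3*y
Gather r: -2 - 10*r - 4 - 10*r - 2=-20*r - 8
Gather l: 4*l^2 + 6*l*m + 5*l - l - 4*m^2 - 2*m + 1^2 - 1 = 4*l^2 + l*(6*m + 4) - 4*m^2 - 2*m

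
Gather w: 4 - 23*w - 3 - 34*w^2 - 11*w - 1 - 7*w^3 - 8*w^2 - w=-7*w^3 - 42*w^2 - 35*w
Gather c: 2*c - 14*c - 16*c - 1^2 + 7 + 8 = 14 - 28*c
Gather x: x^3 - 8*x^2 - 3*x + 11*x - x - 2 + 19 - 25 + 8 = x^3 - 8*x^2 + 7*x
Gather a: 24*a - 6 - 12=24*a - 18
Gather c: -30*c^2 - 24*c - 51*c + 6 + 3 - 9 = -30*c^2 - 75*c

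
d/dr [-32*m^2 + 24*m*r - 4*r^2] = 24*m - 8*r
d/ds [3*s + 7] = 3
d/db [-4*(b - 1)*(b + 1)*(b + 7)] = -12*b^2 - 56*b + 4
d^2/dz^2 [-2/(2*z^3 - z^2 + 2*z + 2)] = 4*((6*z - 1)*(2*z^3 - z^2 + 2*z + 2) - 4*(3*z^2 - z + 1)^2)/(2*z^3 - z^2 + 2*z + 2)^3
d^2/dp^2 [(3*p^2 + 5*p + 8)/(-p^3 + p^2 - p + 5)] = 2*(-3*p^6 - 15*p^5 - 24*p^4 - 44*p^3 - 153*p^2 - 21*p - 68)/(p^9 - 3*p^8 + 6*p^7 - 22*p^6 + 36*p^5 - 48*p^4 + 106*p^3 - 90*p^2 + 75*p - 125)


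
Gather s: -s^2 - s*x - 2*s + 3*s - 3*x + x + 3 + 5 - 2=-s^2 + s*(1 - x) - 2*x + 6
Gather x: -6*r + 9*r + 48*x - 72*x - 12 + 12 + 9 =3*r - 24*x + 9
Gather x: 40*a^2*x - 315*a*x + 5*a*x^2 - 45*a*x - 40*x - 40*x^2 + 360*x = x^2*(5*a - 40) + x*(40*a^2 - 360*a + 320)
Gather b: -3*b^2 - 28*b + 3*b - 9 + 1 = -3*b^2 - 25*b - 8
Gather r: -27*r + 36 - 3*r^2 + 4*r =-3*r^2 - 23*r + 36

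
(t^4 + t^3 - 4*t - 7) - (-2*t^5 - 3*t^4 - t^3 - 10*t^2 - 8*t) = 2*t^5 + 4*t^4 + 2*t^3 + 10*t^2 + 4*t - 7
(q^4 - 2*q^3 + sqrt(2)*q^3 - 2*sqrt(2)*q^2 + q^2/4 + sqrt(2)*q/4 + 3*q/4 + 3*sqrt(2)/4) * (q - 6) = q^5 - 8*q^4 + sqrt(2)*q^4 - 8*sqrt(2)*q^3 + 49*q^3/4 - 3*q^2/4 + 49*sqrt(2)*q^2/4 - 9*q/2 - 3*sqrt(2)*q/4 - 9*sqrt(2)/2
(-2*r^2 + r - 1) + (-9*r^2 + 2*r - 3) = -11*r^2 + 3*r - 4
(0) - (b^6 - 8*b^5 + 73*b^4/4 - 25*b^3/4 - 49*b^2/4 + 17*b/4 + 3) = -b^6 + 8*b^5 - 73*b^4/4 + 25*b^3/4 + 49*b^2/4 - 17*b/4 - 3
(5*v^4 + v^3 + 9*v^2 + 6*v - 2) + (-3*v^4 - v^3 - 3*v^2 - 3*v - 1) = 2*v^4 + 6*v^2 + 3*v - 3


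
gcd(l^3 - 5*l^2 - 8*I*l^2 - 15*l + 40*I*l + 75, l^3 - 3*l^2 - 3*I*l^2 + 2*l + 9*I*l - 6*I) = l - 3*I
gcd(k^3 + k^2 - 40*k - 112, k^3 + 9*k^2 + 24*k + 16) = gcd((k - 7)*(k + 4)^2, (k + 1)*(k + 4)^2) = k^2 + 8*k + 16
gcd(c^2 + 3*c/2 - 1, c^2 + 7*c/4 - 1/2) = c + 2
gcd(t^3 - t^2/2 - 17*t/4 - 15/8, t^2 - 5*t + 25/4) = t - 5/2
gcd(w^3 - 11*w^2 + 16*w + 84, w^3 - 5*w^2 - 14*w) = w^2 - 5*w - 14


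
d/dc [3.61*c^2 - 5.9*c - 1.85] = 7.22*c - 5.9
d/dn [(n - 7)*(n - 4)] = 2*n - 11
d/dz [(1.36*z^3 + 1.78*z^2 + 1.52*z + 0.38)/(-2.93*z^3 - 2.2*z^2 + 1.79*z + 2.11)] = (2.2234*z^4 + 13.776*z^3 + 18.4792*z^2 + 9.1836*z + 2.527)/(8.5849*z^6 + 12.892*z^5 - 5.6494*z^4 - 20.2406*z^3 - 6.0799*z^2 + 7.5538*z + 4.4521)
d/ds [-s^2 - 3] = -2*s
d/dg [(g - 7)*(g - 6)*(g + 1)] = 3*g^2 - 24*g + 29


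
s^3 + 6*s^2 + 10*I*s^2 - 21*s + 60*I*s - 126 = (s + 6)*(s + 3*I)*(s + 7*I)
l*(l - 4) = l^2 - 4*l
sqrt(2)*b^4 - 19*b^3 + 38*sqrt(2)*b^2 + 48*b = b*(b - 6*sqrt(2))*(b - 4*sqrt(2))*(sqrt(2)*b + 1)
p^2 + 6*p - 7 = (p - 1)*(p + 7)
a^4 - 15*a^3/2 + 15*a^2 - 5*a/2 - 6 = (a - 4)*(a - 3)*(a - 1)*(a + 1/2)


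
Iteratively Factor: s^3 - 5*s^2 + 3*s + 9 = (s + 1)*(s^2 - 6*s + 9) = (s - 3)*(s + 1)*(s - 3)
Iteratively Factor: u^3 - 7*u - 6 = (u + 2)*(u^2 - 2*u - 3) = (u - 3)*(u + 2)*(u + 1)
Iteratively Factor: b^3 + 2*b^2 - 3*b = (b - 1)*(b^2 + 3*b) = b*(b - 1)*(b + 3)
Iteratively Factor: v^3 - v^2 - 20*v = (v - 5)*(v^2 + 4*v) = (v - 5)*(v + 4)*(v)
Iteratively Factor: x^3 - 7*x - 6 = (x + 2)*(x^2 - 2*x - 3) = (x - 3)*(x + 2)*(x + 1)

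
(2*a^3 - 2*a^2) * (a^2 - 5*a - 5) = 2*a^5 - 12*a^4 + 10*a^2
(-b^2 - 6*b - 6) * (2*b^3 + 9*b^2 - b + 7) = -2*b^5 - 21*b^4 - 65*b^3 - 55*b^2 - 36*b - 42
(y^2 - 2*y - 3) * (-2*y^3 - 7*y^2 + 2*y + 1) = -2*y^5 - 3*y^4 + 22*y^3 + 18*y^2 - 8*y - 3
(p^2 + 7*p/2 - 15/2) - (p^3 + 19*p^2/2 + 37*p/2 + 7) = -p^3 - 17*p^2/2 - 15*p - 29/2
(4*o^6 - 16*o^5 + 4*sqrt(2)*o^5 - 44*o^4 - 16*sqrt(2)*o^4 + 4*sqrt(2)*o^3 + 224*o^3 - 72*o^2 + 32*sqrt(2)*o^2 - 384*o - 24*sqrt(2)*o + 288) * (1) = 4*o^6 - 16*o^5 + 4*sqrt(2)*o^5 - 44*o^4 - 16*sqrt(2)*o^4 + 4*sqrt(2)*o^3 + 224*o^3 - 72*o^2 + 32*sqrt(2)*o^2 - 384*o - 24*sqrt(2)*o + 288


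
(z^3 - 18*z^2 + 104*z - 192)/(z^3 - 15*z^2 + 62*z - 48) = (z - 4)/(z - 1)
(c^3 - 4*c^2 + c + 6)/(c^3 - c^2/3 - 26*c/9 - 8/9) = 9*(c^2 - 2*c - 3)/(9*c^2 + 15*c + 4)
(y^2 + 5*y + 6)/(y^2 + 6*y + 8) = (y + 3)/(y + 4)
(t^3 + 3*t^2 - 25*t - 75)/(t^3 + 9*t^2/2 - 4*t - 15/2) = 2*(t^2 - 2*t - 15)/(2*t^2 - t - 3)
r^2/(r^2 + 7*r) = r/(r + 7)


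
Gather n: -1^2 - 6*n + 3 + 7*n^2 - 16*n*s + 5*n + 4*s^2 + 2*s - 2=7*n^2 + n*(-16*s - 1) + 4*s^2 + 2*s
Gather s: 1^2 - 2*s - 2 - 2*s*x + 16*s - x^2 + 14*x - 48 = s*(14 - 2*x) - x^2 + 14*x - 49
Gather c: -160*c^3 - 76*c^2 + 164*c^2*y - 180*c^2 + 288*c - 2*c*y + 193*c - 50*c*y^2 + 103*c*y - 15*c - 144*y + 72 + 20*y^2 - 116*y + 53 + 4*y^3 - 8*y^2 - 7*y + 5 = -160*c^3 + c^2*(164*y - 256) + c*(-50*y^2 + 101*y + 466) + 4*y^3 + 12*y^2 - 267*y + 130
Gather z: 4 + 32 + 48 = 84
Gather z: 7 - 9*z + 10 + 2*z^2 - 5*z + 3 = 2*z^2 - 14*z + 20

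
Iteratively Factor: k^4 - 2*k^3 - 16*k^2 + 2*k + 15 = (k - 5)*(k^3 + 3*k^2 - k - 3) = (k - 5)*(k + 3)*(k^2 - 1) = (k - 5)*(k - 1)*(k + 3)*(k + 1)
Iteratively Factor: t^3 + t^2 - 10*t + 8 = (t - 2)*(t^2 + 3*t - 4) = (t - 2)*(t + 4)*(t - 1)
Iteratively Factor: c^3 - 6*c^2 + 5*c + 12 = (c - 3)*(c^2 - 3*c - 4) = (c - 3)*(c + 1)*(c - 4)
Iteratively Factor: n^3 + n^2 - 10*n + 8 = (n - 1)*(n^2 + 2*n - 8) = (n - 2)*(n - 1)*(n + 4)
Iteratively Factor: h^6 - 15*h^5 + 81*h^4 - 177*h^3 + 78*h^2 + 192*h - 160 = (h + 1)*(h^5 - 16*h^4 + 97*h^3 - 274*h^2 + 352*h - 160) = (h - 4)*(h + 1)*(h^4 - 12*h^3 + 49*h^2 - 78*h + 40) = (h - 4)^2*(h + 1)*(h^3 - 8*h^2 + 17*h - 10) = (h - 5)*(h - 4)^2*(h + 1)*(h^2 - 3*h + 2) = (h - 5)*(h - 4)^2*(h - 2)*(h + 1)*(h - 1)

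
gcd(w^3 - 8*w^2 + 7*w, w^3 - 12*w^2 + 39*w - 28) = w^2 - 8*w + 7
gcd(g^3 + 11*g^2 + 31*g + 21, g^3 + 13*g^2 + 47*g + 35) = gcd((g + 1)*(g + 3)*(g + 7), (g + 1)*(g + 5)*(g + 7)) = g^2 + 8*g + 7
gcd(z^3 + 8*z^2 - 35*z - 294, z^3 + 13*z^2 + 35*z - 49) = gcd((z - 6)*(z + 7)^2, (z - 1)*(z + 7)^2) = z^2 + 14*z + 49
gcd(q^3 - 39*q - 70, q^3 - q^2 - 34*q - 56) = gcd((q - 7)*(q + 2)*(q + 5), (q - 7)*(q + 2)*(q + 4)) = q^2 - 5*q - 14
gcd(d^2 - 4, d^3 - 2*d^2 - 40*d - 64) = d + 2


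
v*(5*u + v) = 5*u*v + v^2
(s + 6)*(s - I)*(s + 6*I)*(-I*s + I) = -I*s^4 + 5*s^3 - 5*I*s^3 + 25*s^2 - 30*s - 30*I*s + 36*I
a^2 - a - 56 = (a - 8)*(a + 7)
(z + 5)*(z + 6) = z^2 + 11*z + 30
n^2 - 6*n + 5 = (n - 5)*(n - 1)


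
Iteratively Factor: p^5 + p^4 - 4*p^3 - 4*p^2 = (p)*(p^4 + p^3 - 4*p^2 - 4*p) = p*(p + 1)*(p^3 - 4*p) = p^2*(p + 1)*(p^2 - 4) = p^2*(p + 1)*(p + 2)*(p - 2)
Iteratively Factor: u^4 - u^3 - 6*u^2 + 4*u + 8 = (u - 2)*(u^3 + u^2 - 4*u - 4) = (u - 2)^2*(u^2 + 3*u + 2) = (u - 2)^2*(u + 1)*(u + 2)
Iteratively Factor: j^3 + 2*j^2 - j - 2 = (j - 1)*(j^2 + 3*j + 2) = (j - 1)*(j + 2)*(j + 1)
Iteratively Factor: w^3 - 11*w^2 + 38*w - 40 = (w - 2)*(w^2 - 9*w + 20) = (w - 5)*(w - 2)*(w - 4)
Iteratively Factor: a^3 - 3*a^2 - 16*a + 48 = (a - 3)*(a^2 - 16) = (a - 4)*(a - 3)*(a + 4)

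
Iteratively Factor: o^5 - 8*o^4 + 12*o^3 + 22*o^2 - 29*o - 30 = (o - 2)*(o^4 - 6*o^3 + 22*o + 15) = (o - 2)*(o + 1)*(o^3 - 7*o^2 + 7*o + 15) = (o - 3)*(o - 2)*(o + 1)*(o^2 - 4*o - 5) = (o - 5)*(o - 3)*(o - 2)*(o + 1)*(o + 1)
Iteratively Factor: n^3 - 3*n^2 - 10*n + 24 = (n - 2)*(n^2 - n - 12) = (n - 2)*(n + 3)*(n - 4)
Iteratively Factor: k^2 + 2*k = (k + 2)*(k)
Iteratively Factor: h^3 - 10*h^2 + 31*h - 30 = (h - 2)*(h^2 - 8*h + 15) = (h - 5)*(h - 2)*(h - 3)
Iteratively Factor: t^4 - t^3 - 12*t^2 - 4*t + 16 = (t - 4)*(t^3 + 3*t^2 - 4) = (t - 4)*(t - 1)*(t^2 + 4*t + 4) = (t - 4)*(t - 1)*(t + 2)*(t + 2)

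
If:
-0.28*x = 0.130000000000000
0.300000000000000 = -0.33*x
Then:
No Solution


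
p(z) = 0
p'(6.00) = 0.00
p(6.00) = 0.00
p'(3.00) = 0.00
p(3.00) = 0.00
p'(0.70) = 0.00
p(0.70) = 0.00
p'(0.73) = 0.00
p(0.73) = 0.00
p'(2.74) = 0.00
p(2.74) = 0.00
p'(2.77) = 0.00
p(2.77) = 0.00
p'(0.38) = 0.00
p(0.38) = 0.00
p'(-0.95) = 0.00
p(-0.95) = 0.00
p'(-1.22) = 0.00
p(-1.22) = 0.00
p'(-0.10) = 0.00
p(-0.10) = 0.00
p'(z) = 0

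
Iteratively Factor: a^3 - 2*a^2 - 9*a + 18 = (a + 3)*(a^2 - 5*a + 6) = (a - 3)*(a + 3)*(a - 2)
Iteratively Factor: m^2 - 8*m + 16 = (m - 4)*(m - 4)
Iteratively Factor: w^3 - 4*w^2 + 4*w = (w - 2)*(w^2 - 2*w) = w*(w - 2)*(w - 2)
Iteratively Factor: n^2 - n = (n - 1)*(n)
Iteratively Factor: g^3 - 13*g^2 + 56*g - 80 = (g - 5)*(g^2 - 8*g + 16) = (g - 5)*(g - 4)*(g - 4)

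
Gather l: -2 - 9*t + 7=5 - 9*t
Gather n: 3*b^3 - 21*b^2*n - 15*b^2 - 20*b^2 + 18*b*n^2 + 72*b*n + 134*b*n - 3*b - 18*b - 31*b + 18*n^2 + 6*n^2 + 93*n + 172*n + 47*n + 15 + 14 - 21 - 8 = 3*b^3 - 35*b^2 - 52*b + n^2*(18*b + 24) + n*(-21*b^2 + 206*b + 312)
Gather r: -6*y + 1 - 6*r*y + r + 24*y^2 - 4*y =r*(1 - 6*y) + 24*y^2 - 10*y + 1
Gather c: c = c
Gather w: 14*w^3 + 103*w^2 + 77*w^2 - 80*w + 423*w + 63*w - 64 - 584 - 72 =14*w^3 + 180*w^2 + 406*w - 720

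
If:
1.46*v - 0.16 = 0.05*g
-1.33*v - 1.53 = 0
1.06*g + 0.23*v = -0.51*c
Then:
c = 76.99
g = -36.79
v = -1.15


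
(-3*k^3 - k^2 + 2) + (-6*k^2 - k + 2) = -3*k^3 - 7*k^2 - k + 4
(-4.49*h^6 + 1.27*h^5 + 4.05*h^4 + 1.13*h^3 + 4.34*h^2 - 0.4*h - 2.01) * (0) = 0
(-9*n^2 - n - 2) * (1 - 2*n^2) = 18*n^4 + 2*n^3 - 5*n^2 - n - 2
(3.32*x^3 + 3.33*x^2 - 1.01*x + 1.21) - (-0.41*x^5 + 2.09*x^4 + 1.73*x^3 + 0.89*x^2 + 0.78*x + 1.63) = 0.41*x^5 - 2.09*x^4 + 1.59*x^3 + 2.44*x^2 - 1.79*x - 0.42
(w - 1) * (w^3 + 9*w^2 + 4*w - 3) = w^4 + 8*w^3 - 5*w^2 - 7*w + 3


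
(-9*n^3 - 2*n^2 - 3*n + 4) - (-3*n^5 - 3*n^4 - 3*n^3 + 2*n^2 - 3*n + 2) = 3*n^5 + 3*n^4 - 6*n^3 - 4*n^2 + 2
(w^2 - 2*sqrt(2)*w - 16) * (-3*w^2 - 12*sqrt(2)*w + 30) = -3*w^4 - 6*sqrt(2)*w^3 + 126*w^2 + 132*sqrt(2)*w - 480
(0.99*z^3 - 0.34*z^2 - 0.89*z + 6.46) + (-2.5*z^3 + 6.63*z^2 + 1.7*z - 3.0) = -1.51*z^3 + 6.29*z^2 + 0.81*z + 3.46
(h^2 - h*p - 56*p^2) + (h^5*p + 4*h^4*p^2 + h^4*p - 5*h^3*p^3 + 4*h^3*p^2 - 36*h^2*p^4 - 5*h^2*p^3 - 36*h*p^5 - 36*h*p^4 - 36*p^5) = h^5*p + 4*h^4*p^2 + h^4*p - 5*h^3*p^3 + 4*h^3*p^2 - 36*h^2*p^4 - 5*h^2*p^3 + h^2 - 36*h*p^5 - 36*h*p^4 - h*p - 36*p^5 - 56*p^2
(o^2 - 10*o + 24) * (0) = 0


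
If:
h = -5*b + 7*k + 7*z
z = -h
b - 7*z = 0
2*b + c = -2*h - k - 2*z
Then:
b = 7*z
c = -125*z/7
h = -z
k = 27*z/7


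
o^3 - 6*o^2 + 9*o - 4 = (o - 4)*(o - 1)^2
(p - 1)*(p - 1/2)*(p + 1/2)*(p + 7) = p^4 + 6*p^3 - 29*p^2/4 - 3*p/2 + 7/4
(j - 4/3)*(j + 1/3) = j^2 - j - 4/9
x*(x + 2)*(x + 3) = x^3 + 5*x^2 + 6*x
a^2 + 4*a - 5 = (a - 1)*(a + 5)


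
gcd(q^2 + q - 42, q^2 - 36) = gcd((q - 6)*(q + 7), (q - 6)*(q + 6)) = q - 6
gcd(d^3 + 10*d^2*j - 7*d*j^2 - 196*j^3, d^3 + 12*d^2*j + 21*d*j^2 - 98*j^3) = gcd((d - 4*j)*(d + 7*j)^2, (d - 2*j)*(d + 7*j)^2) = d^2 + 14*d*j + 49*j^2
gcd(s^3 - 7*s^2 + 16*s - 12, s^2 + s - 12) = s - 3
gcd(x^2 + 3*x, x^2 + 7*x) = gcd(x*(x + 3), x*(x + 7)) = x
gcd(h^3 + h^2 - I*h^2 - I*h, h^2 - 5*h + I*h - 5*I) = 1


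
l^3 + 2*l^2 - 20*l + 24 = (l - 2)^2*(l + 6)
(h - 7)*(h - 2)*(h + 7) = h^3 - 2*h^2 - 49*h + 98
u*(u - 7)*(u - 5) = u^3 - 12*u^2 + 35*u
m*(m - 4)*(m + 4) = m^3 - 16*m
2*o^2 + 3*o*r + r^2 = (o + r)*(2*o + r)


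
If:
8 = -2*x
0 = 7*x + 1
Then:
No Solution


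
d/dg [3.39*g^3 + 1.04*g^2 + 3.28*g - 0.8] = 10.17*g^2 + 2.08*g + 3.28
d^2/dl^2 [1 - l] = 0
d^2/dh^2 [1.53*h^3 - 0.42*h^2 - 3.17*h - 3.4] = 9.18*h - 0.84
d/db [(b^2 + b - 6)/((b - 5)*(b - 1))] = (-7*b^2 + 22*b - 31)/(b^4 - 12*b^3 + 46*b^2 - 60*b + 25)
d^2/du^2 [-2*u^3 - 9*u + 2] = -12*u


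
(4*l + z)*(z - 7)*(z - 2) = 4*l*z^2 - 36*l*z + 56*l + z^3 - 9*z^2 + 14*z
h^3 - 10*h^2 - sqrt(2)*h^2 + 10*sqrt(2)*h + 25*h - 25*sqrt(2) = (h - 5)^2*(h - sqrt(2))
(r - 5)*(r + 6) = r^2 + r - 30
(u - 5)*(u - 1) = u^2 - 6*u + 5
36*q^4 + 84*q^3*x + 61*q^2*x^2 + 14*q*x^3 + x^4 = (q + x)^2*(6*q + x)^2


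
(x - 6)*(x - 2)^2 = x^3 - 10*x^2 + 28*x - 24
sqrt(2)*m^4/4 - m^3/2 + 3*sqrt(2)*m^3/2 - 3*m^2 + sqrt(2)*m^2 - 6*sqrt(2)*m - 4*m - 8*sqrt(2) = (m/2 + 1)*(m + 4)*(m - 2*sqrt(2))*(sqrt(2)*m/2 + 1)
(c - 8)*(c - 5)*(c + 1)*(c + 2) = c^4 - 10*c^3 + 3*c^2 + 94*c + 80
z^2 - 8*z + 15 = (z - 5)*(z - 3)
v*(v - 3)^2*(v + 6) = v^4 - 27*v^2 + 54*v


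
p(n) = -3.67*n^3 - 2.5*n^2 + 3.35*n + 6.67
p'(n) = -11.01*n^2 - 5.0*n + 3.35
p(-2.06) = 21.24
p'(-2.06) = -33.07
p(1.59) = -9.08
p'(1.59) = -32.43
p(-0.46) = 4.96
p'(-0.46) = 3.32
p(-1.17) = 5.21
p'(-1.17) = -5.87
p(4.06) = -266.55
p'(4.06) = -198.43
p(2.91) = -95.19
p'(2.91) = -104.43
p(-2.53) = 41.63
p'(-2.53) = -54.47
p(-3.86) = 167.56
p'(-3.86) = -141.39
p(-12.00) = 5948.23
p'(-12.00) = -1522.09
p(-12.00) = 5948.23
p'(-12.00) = -1522.09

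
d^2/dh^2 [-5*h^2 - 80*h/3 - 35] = -10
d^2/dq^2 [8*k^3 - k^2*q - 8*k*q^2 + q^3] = -16*k + 6*q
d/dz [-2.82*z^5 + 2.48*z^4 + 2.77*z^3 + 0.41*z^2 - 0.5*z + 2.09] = -14.1*z^4 + 9.92*z^3 + 8.31*z^2 + 0.82*z - 0.5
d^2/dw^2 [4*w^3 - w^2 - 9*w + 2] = 24*w - 2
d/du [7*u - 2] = 7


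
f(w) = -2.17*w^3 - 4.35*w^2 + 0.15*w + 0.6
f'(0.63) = -7.91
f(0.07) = 0.59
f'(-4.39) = -87.12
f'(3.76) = -124.60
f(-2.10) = 1.20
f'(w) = -6.51*w^2 - 8.7*w + 0.15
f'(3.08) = -88.40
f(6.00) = -623.82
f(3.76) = -175.69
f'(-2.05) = -9.37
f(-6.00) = 311.82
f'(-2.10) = -10.29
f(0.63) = -1.57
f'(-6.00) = -182.01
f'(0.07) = -0.49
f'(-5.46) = -146.42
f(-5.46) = 223.31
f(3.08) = -103.61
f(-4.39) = 99.70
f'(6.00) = -286.41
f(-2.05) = 0.71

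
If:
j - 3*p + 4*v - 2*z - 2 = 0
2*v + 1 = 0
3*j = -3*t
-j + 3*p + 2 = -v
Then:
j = -t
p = -t/3 - 1/2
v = -1/2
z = -5/4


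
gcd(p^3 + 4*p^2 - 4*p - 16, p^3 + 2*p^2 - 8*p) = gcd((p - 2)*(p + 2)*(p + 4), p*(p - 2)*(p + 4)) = p^2 + 2*p - 8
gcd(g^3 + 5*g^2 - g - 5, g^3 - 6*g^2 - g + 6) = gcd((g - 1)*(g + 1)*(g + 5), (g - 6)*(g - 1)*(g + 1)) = g^2 - 1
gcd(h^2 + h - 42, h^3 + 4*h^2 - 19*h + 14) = h + 7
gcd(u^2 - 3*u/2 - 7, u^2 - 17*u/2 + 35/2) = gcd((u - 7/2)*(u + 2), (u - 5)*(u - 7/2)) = u - 7/2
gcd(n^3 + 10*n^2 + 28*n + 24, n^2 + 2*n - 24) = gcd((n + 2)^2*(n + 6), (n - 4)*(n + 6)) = n + 6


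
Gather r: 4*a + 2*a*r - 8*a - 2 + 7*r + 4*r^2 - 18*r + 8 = -4*a + 4*r^2 + r*(2*a - 11) + 6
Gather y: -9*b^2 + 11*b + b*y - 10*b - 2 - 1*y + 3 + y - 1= -9*b^2 + b*y + b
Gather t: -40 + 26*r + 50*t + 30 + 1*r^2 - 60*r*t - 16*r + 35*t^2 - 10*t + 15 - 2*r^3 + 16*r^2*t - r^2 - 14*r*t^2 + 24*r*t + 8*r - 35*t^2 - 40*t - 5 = -2*r^3 - 14*r*t^2 + 18*r + t*(16*r^2 - 36*r)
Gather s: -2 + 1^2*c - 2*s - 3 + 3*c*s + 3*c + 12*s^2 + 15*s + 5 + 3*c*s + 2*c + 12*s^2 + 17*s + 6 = 6*c + 24*s^2 + s*(6*c + 30) + 6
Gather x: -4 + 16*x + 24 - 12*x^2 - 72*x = -12*x^2 - 56*x + 20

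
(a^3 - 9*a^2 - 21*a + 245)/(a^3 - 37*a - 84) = (a^2 - 2*a - 35)/(a^2 + 7*a + 12)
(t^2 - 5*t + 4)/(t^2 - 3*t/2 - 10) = 2*(t - 1)/(2*t + 5)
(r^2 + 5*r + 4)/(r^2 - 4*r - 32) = (r + 1)/(r - 8)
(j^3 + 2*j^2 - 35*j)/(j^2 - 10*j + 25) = j*(j + 7)/(j - 5)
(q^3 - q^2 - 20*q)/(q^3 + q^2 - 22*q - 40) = q/(q + 2)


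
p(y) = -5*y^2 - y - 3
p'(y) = -10*y - 1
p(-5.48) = -147.67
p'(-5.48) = 53.80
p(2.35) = -32.96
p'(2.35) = -24.50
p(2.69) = -41.87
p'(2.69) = -27.90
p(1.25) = -12.06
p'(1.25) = -13.50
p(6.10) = -195.15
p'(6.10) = -62.00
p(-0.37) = -3.31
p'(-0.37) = 2.70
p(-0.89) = -6.07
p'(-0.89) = 7.90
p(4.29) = -99.31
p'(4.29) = -43.90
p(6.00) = -189.00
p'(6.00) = -61.00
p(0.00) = -3.00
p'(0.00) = -1.00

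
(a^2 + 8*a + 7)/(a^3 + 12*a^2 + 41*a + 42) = (a + 1)/(a^2 + 5*a + 6)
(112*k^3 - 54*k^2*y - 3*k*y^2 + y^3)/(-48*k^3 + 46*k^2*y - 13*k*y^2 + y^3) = (7*k + y)/(-3*k + y)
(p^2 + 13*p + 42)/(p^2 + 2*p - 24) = (p + 7)/(p - 4)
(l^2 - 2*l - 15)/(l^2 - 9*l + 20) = (l + 3)/(l - 4)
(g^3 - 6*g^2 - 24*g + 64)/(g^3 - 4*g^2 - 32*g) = (g - 2)/g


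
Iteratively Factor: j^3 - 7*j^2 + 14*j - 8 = (j - 2)*(j^2 - 5*j + 4) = (j - 2)*(j - 1)*(j - 4)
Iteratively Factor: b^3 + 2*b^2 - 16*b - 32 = (b + 4)*(b^2 - 2*b - 8) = (b - 4)*(b + 4)*(b + 2)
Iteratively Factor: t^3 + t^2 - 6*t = (t + 3)*(t^2 - 2*t) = t*(t + 3)*(t - 2)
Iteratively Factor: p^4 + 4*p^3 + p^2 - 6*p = (p + 3)*(p^3 + p^2 - 2*p) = (p - 1)*(p + 3)*(p^2 + 2*p) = p*(p - 1)*(p + 3)*(p + 2)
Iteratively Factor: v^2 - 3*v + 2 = (v - 2)*(v - 1)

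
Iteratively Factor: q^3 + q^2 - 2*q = (q)*(q^2 + q - 2) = q*(q - 1)*(q + 2)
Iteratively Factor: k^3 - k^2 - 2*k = (k - 2)*(k^2 + k) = k*(k - 2)*(k + 1)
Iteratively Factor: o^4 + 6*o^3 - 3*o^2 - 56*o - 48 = (o + 1)*(o^3 + 5*o^2 - 8*o - 48) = (o + 1)*(o + 4)*(o^2 + o - 12) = (o + 1)*(o + 4)^2*(o - 3)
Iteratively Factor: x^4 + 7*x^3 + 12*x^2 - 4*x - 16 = (x + 4)*(x^3 + 3*x^2 - 4) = (x + 2)*(x + 4)*(x^2 + x - 2) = (x - 1)*(x + 2)*(x + 4)*(x + 2)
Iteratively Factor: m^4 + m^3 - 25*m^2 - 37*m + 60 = (m - 5)*(m^3 + 6*m^2 + 5*m - 12) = (m - 5)*(m + 4)*(m^2 + 2*m - 3) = (m - 5)*(m - 1)*(m + 4)*(m + 3)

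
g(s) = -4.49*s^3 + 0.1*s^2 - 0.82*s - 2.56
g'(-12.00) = -1942.90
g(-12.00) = 7780.40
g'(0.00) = -0.82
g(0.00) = -2.56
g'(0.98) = -13.56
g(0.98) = -7.49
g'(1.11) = -17.19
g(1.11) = -9.49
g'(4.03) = -218.78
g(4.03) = -298.11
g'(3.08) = -127.99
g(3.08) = -135.33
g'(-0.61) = -5.95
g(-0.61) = -1.00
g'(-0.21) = -1.46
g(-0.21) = -2.34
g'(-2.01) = -55.64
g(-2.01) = 35.95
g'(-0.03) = -0.84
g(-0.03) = -2.54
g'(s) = -13.47*s^2 + 0.2*s - 0.82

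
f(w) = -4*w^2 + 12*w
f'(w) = 12 - 8*w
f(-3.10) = -75.64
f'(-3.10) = 36.80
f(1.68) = 8.87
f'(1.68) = -1.44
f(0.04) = 0.47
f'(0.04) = 11.68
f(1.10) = 8.36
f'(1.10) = 3.20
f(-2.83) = -66.00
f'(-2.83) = 34.64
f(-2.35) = -50.29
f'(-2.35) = 30.80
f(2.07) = 7.70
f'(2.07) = -4.56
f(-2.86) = -67.04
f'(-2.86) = 34.88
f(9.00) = -216.00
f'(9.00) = -60.00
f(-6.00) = -216.00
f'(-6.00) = 60.00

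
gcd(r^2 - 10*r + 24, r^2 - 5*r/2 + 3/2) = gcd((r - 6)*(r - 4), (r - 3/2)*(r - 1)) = 1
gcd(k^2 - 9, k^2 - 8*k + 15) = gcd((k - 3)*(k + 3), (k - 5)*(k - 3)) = k - 3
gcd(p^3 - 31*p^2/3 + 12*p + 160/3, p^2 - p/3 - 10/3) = p + 5/3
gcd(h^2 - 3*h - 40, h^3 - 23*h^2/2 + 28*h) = h - 8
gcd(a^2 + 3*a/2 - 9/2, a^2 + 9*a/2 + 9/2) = a + 3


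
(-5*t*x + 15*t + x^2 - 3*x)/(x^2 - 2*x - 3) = (-5*t + x)/(x + 1)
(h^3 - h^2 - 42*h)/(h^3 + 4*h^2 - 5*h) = (h^2 - h - 42)/(h^2 + 4*h - 5)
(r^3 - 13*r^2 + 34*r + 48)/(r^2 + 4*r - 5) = (r^3 - 13*r^2 + 34*r + 48)/(r^2 + 4*r - 5)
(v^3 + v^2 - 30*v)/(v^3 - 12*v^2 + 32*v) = (v^2 + v - 30)/(v^2 - 12*v + 32)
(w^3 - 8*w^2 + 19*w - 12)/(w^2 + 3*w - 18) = (w^2 - 5*w + 4)/(w + 6)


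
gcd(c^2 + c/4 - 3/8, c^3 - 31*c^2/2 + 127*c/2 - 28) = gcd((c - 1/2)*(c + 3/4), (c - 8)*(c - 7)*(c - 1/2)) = c - 1/2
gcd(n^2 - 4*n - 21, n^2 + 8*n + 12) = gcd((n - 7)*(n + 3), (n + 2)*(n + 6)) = 1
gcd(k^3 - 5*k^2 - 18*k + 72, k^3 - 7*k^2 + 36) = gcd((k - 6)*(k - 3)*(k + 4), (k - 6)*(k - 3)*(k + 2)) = k^2 - 9*k + 18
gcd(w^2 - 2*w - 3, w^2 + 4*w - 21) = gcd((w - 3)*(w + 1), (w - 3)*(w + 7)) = w - 3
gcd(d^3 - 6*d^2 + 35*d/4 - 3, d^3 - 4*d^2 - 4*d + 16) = d - 4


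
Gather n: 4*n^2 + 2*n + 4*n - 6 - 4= 4*n^2 + 6*n - 10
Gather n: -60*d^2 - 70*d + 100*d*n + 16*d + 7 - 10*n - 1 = -60*d^2 - 54*d + n*(100*d - 10) + 6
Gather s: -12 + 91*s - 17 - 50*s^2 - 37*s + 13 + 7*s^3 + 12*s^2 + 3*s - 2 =7*s^3 - 38*s^2 + 57*s - 18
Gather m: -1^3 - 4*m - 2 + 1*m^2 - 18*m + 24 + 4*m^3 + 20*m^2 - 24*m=4*m^3 + 21*m^2 - 46*m + 21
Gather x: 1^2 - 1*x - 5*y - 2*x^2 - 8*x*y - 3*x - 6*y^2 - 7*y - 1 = -2*x^2 + x*(-8*y - 4) - 6*y^2 - 12*y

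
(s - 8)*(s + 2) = s^2 - 6*s - 16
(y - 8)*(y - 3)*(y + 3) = y^3 - 8*y^2 - 9*y + 72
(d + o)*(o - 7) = d*o - 7*d + o^2 - 7*o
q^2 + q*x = q*(q + x)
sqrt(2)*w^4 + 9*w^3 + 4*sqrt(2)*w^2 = w^2*(w + 4*sqrt(2))*(sqrt(2)*w + 1)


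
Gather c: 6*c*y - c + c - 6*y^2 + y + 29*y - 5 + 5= 6*c*y - 6*y^2 + 30*y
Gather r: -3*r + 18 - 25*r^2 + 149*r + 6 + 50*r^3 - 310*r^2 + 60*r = 50*r^3 - 335*r^2 + 206*r + 24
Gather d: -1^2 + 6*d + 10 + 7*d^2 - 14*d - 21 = 7*d^2 - 8*d - 12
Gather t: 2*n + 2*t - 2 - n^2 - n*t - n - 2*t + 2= -n^2 - n*t + n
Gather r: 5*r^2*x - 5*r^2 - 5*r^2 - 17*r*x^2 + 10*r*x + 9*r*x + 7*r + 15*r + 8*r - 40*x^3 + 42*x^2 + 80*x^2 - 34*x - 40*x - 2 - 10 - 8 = r^2*(5*x - 10) + r*(-17*x^2 + 19*x + 30) - 40*x^3 + 122*x^2 - 74*x - 20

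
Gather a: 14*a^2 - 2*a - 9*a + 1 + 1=14*a^2 - 11*a + 2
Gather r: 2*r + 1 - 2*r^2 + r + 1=-2*r^2 + 3*r + 2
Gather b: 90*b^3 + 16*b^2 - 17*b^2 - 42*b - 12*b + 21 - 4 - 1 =90*b^3 - b^2 - 54*b + 16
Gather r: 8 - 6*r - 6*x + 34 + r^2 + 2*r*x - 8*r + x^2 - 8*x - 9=r^2 + r*(2*x - 14) + x^2 - 14*x + 33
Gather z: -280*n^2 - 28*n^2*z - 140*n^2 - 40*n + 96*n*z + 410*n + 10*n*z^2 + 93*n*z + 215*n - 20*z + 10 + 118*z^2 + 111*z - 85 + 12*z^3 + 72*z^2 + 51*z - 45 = -420*n^2 + 585*n + 12*z^3 + z^2*(10*n + 190) + z*(-28*n^2 + 189*n + 142) - 120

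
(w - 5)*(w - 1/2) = w^2 - 11*w/2 + 5/2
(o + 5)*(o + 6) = o^2 + 11*o + 30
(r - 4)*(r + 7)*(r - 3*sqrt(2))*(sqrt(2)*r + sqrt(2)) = sqrt(2)*r^4 - 6*r^3 + 4*sqrt(2)*r^3 - 25*sqrt(2)*r^2 - 24*r^2 - 28*sqrt(2)*r + 150*r + 168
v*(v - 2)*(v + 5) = v^3 + 3*v^2 - 10*v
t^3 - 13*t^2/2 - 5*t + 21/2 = (t - 7)*(t - 1)*(t + 3/2)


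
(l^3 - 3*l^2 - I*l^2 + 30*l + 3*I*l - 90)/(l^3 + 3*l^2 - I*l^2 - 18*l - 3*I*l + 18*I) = (l^2 - I*l + 30)/(l^2 + l*(6 - I) - 6*I)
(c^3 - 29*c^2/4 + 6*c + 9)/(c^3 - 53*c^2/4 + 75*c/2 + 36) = (c - 2)/(c - 8)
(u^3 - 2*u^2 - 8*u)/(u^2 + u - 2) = u*(u - 4)/(u - 1)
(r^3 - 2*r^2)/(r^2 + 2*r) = r*(r - 2)/(r + 2)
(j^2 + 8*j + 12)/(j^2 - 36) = (j + 2)/(j - 6)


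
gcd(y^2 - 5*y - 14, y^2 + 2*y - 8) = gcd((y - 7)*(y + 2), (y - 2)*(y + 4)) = 1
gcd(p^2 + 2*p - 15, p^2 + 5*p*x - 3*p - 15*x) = p - 3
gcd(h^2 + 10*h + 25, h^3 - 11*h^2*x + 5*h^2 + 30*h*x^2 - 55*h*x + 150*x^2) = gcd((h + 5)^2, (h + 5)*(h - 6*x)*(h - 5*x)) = h + 5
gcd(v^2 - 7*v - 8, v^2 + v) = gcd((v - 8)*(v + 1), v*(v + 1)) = v + 1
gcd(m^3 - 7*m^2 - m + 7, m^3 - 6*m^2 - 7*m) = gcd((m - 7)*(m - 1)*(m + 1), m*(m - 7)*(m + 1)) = m^2 - 6*m - 7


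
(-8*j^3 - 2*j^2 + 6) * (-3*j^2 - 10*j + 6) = 24*j^5 + 86*j^4 - 28*j^3 - 30*j^2 - 60*j + 36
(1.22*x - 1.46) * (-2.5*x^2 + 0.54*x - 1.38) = -3.05*x^3 + 4.3088*x^2 - 2.472*x + 2.0148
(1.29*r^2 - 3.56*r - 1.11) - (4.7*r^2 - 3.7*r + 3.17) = -3.41*r^2 + 0.14*r - 4.28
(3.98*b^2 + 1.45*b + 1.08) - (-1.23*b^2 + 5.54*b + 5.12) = 5.21*b^2 - 4.09*b - 4.04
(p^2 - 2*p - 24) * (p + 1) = p^3 - p^2 - 26*p - 24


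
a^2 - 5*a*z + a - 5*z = (a + 1)*(a - 5*z)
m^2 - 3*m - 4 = (m - 4)*(m + 1)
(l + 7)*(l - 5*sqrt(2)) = l^2 - 5*sqrt(2)*l + 7*l - 35*sqrt(2)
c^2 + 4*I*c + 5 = (c - I)*(c + 5*I)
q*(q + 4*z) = q^2 + 4*q*z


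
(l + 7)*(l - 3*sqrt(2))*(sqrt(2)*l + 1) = sqrt(2)*l^3 - 5*l^2 + 7*sqrt(2)*l^2 - 35*l - 3*sqrt(2)*l - 21*sqrt(2)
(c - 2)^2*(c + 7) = c^3 + 3*c^2 - 24*c + 28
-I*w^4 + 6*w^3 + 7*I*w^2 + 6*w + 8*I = (w - I)*(w + 2*I)*(w + 4*I)*(-I*w + 1)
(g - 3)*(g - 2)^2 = g^3 - 7*g^2 + 16*g - 12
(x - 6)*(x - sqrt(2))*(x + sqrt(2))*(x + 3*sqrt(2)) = x^4 - 6*x^3 + 3*sqrt(2)*x^3 - 18*sqrt(2)*x^2 - 2*x^2 - 6*sqrt(2)*x + 12*x + 36*sqrt(2)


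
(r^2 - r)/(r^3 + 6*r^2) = (r - 1)/(r*(r + 6))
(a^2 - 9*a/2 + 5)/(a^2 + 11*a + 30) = (a^2 - 9*a/2 + 5)/(a^2 + 11*a + 30)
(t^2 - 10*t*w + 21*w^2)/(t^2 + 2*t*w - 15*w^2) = (t - 7*w)/(t + 5*w)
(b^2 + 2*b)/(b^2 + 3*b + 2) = b/(b + 1)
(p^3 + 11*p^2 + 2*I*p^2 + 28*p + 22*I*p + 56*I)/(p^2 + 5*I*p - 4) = (p^3 + p^2*(11 + 2*I) + p*(28 + 22*I) + 56*I)/(p^2 + 5*I*p - 4)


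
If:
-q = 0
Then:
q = 0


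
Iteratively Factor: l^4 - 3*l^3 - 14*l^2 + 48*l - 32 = (l - 4)*(l^3 + l^2 - 10*l + 8) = (l - 4)*(l + 4)*(l^2 - 3*l + 2) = (l - 4)*(l - 2)*(l + 4)*(l - 1)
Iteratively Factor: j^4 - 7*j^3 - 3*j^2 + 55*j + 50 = (j - 5)*(j^3 - 2*j^2 - 13*j - 10) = (j - 5)^2*(j^2 + 3*j + 2) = (j - 5)^2*(j + 2)*(j + 1)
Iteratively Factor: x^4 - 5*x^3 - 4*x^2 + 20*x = (x + 2)*(x^3 - 7*x^2 + 10*x) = (x - 5)*(x + 2)*(x^2 - 2*x) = (x - 5)*(x - 2)*(x + 2)*(x)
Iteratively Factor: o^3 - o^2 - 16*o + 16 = (o + 4)*(o^2 - 5*o + 4) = (o - 4)*(o + 4)*(o - 1)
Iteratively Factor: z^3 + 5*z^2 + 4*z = (z + 4)*(z^2 + z) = z*(z + 4)*(z + 1)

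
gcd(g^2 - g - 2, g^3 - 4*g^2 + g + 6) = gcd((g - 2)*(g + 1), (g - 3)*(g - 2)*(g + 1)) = g^2 - g - 2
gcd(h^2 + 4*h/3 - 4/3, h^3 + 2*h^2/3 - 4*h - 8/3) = h + 2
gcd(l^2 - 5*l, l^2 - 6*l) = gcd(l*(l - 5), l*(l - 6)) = l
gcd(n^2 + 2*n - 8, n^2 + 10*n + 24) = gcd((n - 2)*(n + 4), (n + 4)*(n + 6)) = n + 4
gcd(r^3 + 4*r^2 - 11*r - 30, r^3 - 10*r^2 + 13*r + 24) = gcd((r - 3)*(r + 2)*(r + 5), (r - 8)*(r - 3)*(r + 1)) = r - 3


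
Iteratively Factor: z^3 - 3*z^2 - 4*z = (z - 4)*(z^2 + z) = z*(z - 4)*(z + 1)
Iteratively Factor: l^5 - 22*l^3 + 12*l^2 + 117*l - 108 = (l + 3)*(l^4 - 3*l^3 - 13*l^2 + 51*l - 36) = (l - 3)*(l + 3)*(l^3 - 13*l + 12) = (l - 3)*(l - 1)*(l + 3)*(l^2 + l - 12) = (l - 3)^2*(l - 1)*(l + 3)*(l + 4)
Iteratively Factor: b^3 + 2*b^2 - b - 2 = (b + 1)*(b^2 + b - 2) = (b - 1)*(b + 1)*(b + 2)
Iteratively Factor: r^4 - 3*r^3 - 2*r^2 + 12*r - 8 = (r + 2)*(r^3 - 5*r^2 + 8*r - 4) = (r - 1)*(r + 2)*(r^2 - 4*r + 4) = (r - 2)*(r - 1)*(r + 2)*(r - 2)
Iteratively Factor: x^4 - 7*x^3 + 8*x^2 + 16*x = (x)*(x^3 - 7*x^2 + 8*x + 16) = x*(x + 1)*(x^2 - 8*x + 16) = x*(x - 4)*(x + 1)*(x - 4)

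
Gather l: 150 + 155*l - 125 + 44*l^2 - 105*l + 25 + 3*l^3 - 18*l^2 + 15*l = 3*l^3 + 26*l^2 + 65*l + 50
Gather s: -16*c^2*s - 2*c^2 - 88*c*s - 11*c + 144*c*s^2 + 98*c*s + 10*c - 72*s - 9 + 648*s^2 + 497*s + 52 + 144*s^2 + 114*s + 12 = -2*c^2 - c + s^2*(144*c + 792) + s*(-16*c^2 + 10*c + 539) + 55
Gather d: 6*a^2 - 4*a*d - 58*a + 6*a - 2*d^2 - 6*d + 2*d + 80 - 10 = 6*a^2 - 52*a - 2*d^2 + d*(-4*a - 4) + 70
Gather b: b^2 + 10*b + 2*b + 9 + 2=b^2 + 12*b + 11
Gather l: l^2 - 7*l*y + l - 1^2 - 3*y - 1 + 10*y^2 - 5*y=l^2 + l*(1 - 7*y) + 10*y^2 - 8*y - 2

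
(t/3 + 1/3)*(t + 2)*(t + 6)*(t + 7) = t^4/3 + 16*t^3/3 + 83*t^2/3 + 152*t/3 + 28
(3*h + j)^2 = 9*h^2 + 6*h*j + j^2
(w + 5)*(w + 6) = w^2 + 11*w + 30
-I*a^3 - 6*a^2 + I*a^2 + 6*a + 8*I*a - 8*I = (a - 4*I)*(a - 2*I)*(-I*a + I)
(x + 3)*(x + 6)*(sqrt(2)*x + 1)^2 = 2*x^4 + 2*sqrt(2)*x^3 + 18*x^3 + 18*sqrt(2)*x^2 + 37*x^2 + 9*x + 36*sqrt(2)*x + 18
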